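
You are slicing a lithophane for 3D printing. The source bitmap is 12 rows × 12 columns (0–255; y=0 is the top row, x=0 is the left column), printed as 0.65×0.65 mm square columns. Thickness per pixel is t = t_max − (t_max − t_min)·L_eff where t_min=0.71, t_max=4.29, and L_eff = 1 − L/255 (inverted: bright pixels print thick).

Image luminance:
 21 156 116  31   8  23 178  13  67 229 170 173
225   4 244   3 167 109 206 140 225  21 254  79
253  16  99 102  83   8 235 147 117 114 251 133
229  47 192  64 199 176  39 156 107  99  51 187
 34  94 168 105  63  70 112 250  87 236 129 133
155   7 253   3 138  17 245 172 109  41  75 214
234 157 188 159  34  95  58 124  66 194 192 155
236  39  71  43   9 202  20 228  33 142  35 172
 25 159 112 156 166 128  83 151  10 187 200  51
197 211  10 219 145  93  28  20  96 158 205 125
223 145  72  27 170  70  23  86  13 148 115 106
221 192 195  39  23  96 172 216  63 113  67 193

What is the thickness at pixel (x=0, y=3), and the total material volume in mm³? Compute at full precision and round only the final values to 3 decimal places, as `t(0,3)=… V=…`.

span = t_max - t_min = 4.29 - 0.71 = 3.580
L(0,3) = 229, L_eff = 1 - 229/255 = 0.101961 (inverted)
t(0,3) = 4.29 - 3.580·0.101961 = 3.925
Σt over all 12·12 pixels = 35467/102 ≈ 347.7156863
V = pitch²·Σt = 0.65²·35467/102 = 146.910

t(0,3)=3.925 V=146.910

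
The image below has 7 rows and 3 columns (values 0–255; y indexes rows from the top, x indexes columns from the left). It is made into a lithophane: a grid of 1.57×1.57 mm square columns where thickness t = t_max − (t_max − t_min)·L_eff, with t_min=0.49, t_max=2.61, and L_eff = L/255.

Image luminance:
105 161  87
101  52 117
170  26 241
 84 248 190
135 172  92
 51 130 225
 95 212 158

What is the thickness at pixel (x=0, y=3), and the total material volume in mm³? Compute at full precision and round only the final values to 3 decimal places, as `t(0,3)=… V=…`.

t(0,3)=1.912 V=76.657

span = t_max - t_min = 2.61 - 0.49 = 2.120
L(0,3) = 84, L_eff = 84/255 = 0.329412
t(0,3) = 2.61 - 2.120·0.329412 = 1.912
Σt over all 7·3 pixels = 793031/25500 ≈ 31.0992549
V = pitch²·Σt = 1.57²·793031/25500 = 76.657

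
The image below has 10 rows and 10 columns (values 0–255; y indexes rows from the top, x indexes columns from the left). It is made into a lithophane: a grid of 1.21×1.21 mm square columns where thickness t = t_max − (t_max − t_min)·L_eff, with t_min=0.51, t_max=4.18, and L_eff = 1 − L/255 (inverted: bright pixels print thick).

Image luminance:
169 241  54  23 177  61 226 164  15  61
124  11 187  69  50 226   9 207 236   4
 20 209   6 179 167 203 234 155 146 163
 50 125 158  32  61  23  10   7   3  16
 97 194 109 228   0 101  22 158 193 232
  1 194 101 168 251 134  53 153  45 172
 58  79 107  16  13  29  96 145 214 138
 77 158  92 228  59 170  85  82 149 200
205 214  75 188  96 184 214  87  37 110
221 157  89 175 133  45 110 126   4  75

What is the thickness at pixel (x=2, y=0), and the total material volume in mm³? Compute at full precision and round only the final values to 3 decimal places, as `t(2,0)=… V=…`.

span = t_max - t_min = 4.18 - 0.51 = 3.670
L(2,0) = 54, L_eff = 1 - 54/255 = 0.788235 (inverted)
t(2,0) = 4.18 - 3.670·0.788235 = 1.287
Σt over all 10·10 pixels = 5567609/25500 ≈ 218.3376078
V = pitch²·Σt = 1.21²·5567609/25500 = 319.668

t(2,0)=1.287 V=319.668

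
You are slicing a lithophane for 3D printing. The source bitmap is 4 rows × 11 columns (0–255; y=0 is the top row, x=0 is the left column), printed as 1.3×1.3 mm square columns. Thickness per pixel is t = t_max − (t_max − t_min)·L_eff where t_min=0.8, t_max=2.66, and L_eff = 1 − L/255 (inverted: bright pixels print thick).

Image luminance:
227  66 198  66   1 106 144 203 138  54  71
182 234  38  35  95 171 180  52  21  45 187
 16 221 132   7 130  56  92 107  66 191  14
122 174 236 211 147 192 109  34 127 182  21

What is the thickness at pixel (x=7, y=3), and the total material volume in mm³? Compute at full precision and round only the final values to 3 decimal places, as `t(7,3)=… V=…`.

span = t_max - t_min = 2.66 - 0.8 = 1.860
L(7,3) = 34, L_eff = 1 - 34/255 = 0.866667 (inverted)
t(7,3) = 2.66 - 1.860·0.866667 = 1.048
Σt over all 4·11 pixels = 307731/4250 ≈ 72.4072941
V = pitch²·Σt = 1.3²·307731/4250 = 122.368

t(7,3)=1.048 V=122.368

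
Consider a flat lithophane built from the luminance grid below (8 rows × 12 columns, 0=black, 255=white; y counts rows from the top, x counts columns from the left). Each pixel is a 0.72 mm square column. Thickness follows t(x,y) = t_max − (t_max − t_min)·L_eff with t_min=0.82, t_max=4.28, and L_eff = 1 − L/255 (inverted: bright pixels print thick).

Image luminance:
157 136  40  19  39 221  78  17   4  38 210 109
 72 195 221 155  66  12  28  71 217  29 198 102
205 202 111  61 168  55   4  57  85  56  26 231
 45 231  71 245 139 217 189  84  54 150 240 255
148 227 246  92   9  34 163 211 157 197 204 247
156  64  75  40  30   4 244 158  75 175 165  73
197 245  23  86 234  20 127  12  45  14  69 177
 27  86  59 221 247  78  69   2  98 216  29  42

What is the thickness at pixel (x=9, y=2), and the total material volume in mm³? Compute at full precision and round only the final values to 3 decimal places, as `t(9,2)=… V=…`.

span = t_max - t_min = 4.28 - 0.82 = 3.460
L(9,2) = 56, L_eff = 1 - 56/255 = 0.780392 (inverted)
t(9,2) = 4.28 - 3.460·0.780392 = 1.580
Σt over all 8·12 pixels = 491136/2125 ≈ 231.1228235
V = pitch²·Σt = 0.72²·491136/2125 = 119.814

t(9,2)=1.580 V=119.814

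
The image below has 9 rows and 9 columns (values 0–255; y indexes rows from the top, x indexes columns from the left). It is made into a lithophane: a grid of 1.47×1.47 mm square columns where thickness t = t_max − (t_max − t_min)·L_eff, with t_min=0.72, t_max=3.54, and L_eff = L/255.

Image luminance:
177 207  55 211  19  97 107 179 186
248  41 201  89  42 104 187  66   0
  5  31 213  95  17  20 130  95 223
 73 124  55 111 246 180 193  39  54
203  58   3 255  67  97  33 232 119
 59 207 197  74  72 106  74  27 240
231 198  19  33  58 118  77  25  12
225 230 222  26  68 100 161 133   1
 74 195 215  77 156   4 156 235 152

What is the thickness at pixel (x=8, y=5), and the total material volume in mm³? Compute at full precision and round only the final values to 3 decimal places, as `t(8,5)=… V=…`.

span = t_max - t_min = 3.54 - 0.72 = 2.820
L(8,5) = 240, L_eff = 240/255 = 0.941176
t(8,5) = 3.54 - 2.820·0.941176 = 0.886
Σt over all 9·9 pixels = 774777/4250 ≈ 182.3004706
V = pitch²·Σt = 1.47²·774777/4250 = 393.933

t(8,5)=0.886 V=393.933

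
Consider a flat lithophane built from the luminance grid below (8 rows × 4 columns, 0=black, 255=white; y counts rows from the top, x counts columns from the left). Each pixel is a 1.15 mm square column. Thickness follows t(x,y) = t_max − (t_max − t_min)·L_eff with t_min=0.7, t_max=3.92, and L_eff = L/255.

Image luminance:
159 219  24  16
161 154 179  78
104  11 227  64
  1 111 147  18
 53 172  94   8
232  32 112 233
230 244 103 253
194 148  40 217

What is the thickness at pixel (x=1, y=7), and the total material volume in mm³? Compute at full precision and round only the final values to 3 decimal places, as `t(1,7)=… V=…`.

span = t_max - t_min = 3.92 - 0.7 = 3.220
L(1,7) = 148, L_eff = 148/255 = 0.580392
t(1,7) = 3.92 - 3.220·0.580392 = 2.051
Σt over all 8·4 pixels = 158207/2125 ≈ 74.4503529
V = pitch²·Σt = 1.15²·158207/2125 = 98.461

t(1,7)=2.051 V=98.461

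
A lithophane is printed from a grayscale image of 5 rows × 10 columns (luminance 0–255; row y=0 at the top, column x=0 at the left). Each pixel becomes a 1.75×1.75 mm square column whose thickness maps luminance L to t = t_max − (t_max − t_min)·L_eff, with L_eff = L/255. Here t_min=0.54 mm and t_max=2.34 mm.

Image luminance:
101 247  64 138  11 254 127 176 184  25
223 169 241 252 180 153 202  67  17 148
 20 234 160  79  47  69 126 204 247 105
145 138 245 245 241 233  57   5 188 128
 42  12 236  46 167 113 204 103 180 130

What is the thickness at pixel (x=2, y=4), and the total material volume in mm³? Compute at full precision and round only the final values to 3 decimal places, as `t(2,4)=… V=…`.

t(2,4)=0.674 V=204.222

span = t_max - t_min = 2.34 - 0.54 = 1.800
L(2,4) = 236, L_eff = 236/255 = 0.925490
t(2,4) = 2.34 - 1.800·0.925490 = 0.674
Σt over all 5·10 pixels = 28341/425 ≈ 66.6847059
V = pitch²·Σt = 1.75²·28341/425 = 204.222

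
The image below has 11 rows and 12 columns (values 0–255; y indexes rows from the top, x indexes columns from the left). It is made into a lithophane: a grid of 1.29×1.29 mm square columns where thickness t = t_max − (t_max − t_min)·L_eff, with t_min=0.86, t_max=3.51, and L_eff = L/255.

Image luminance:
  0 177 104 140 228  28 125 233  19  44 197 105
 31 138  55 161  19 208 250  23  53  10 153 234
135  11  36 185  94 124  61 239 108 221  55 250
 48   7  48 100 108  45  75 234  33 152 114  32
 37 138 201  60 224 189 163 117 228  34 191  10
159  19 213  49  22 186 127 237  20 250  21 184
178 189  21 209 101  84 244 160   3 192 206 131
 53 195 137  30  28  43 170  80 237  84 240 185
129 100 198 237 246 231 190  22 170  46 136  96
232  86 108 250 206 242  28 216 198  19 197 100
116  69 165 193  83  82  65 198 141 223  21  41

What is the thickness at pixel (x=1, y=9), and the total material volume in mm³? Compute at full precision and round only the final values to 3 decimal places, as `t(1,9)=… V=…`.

span = t_max - t_min = 3.51 - 0.86 = 2.650
L(1,9) = 86, L_eff = 86/255 = 0.337255
t(1,9) = 3.51 - 2.650·0.337255 = 2.616
Σt over all 11·12 pixels = 17443/60 ≈ 290.7166667
V = pitch²·Σt = 1.29²·17443/60 = 483.782

t(1,9)=2.616 V=483.782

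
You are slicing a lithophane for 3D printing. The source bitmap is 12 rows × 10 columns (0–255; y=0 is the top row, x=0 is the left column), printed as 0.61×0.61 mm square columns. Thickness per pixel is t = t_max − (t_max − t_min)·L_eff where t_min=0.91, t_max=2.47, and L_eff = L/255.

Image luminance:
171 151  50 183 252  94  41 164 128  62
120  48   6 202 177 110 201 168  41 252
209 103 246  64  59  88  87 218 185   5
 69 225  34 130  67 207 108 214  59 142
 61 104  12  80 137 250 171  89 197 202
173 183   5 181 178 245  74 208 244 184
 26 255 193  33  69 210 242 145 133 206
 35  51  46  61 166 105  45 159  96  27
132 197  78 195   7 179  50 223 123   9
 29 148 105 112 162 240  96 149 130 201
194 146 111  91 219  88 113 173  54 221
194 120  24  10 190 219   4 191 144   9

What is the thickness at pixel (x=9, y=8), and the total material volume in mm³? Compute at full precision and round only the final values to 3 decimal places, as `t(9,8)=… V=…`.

span = t_max - t_min = 2.47 - 0.91 = 1.560
L(9,8) = 9, L_eff = 9/255 = 0.035294
t(9,8) = 2.47 - 1.560·0.035294 = 2.415
Σt over all 12·10 pixels = 428337/2125 ≈ 201.5703529
V = pitch²·Σt = 0.61²·428337/2125 = 75.004

t(9,8)=2.415 V=75.004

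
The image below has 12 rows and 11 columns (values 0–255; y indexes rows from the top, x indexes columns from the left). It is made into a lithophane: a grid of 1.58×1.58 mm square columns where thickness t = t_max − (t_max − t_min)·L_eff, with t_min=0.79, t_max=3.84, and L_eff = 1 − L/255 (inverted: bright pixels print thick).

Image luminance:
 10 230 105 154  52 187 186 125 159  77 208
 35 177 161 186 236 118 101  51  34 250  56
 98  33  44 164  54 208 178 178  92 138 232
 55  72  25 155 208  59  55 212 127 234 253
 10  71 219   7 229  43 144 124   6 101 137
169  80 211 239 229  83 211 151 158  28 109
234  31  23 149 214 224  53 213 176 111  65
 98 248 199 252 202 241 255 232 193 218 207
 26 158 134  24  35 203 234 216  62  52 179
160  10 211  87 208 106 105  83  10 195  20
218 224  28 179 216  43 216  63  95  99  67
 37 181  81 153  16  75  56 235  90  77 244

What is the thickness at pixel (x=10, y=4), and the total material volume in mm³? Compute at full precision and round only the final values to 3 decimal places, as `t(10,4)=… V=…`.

span = t_max - t_min = 3.84 - 0.79 = 3.050
L(10,4) = 137, L_eff = 1 - 137/255 = 0.462745 (inverted)
t(10,4) = 3.84 - 3.050·0.462745 = 2.429
Σt over all 12·11 pixels = 133684/425 ≈ 314.5505882
V = pitch²·Σt = 1.58²·133684/425 = 785.244

t(10,4)=2.429 V=785.244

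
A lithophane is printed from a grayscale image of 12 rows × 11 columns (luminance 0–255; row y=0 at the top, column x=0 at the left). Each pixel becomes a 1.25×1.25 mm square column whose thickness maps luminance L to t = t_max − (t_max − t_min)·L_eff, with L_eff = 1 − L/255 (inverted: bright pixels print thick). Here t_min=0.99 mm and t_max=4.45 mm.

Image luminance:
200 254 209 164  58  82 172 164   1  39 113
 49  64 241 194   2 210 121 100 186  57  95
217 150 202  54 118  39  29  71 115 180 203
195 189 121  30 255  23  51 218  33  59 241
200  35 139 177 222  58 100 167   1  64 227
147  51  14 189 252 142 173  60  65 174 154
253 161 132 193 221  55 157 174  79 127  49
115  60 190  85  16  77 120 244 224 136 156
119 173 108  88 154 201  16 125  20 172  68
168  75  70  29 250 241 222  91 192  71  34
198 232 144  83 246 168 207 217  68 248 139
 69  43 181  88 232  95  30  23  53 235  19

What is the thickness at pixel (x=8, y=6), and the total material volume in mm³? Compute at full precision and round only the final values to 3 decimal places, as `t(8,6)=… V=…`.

span = t_max - t_min = 4.45 - 0.99 = 3.460
L(8,6) = 79, L_eff = 1 - 79/255 = 0.690196 (inverted)
t(8,6) = 4.45 - 3.460·0.690196 = 2.062
Σt over all 12·11 pixels = 2312927/6375 ≈ 362.8120784
V = pitch²·Σt = 1.25²·2312927/6375 = 566.894

t(8,6)=2.062 V=566.894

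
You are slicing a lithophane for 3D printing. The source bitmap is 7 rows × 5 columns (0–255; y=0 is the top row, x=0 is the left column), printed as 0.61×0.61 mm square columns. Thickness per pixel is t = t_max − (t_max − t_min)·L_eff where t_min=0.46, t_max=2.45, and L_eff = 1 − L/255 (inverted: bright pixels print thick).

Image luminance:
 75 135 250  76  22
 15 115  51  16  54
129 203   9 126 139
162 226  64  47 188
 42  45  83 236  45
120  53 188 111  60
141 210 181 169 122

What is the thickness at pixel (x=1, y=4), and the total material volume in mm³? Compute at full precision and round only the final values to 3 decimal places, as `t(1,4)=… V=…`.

t(1,4)=0.811 V=17.339

span = t_max - t_min = 2.45 - 0.46 = 1.990
L(1,4) = 45, L_eff = 1 - 45/255 = 0.823529 (inverted)
t(1,4) = 2.45 - 1.990·0.823529 = 0.811
Σt over all 7·5 pixels = 594121/12750 ≈ 46.5977255
V = pitch²·Σt = 0.61²·594121/12750 = 17.339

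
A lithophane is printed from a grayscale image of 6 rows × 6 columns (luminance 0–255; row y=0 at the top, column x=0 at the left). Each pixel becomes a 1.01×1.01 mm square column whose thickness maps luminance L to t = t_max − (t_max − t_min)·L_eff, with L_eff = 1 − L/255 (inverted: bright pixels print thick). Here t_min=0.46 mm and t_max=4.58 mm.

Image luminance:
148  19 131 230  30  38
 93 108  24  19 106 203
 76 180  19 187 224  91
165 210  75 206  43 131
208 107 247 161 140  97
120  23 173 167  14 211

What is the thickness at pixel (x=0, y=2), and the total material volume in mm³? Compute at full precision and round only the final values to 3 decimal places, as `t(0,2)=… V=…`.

span = t_max - t_min = 4.58 - 0.46 = 4.120
L(0,2) = 76, L_eff = 1 - 76/255 = 0.701961 (inverted)
t(0,2) = 4.58 - 4.120·0.701961 = 1.688
Σt over all 6·6 pixels = 561242/6375 ≈ 88.0379608
V = pitch²·Σt = 1.01²·561242/6375 = 89.808

t(0,2)=1.688 V=89.808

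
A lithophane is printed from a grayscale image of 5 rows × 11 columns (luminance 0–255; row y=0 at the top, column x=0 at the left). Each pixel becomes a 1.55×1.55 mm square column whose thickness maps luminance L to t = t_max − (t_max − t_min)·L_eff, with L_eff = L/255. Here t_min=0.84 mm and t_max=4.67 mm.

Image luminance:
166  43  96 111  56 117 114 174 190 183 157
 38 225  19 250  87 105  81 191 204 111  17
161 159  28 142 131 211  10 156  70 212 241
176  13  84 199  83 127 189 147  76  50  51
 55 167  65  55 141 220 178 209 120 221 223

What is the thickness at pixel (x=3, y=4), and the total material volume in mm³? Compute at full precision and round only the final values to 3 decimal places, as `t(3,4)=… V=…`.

span = t_max - t_min = 4.67 - 0.84 = 3.830
L(3,4) = 55, L_eff = 55/255 = 0.215686
t(3,4) = 4.67 - 3.830·0.215686 = 3.844
Σt over all 5·11 pixels = 191423/1275 ≈ 150.1356863
V = pitch²·Σt = 1.55²·191423/1275 = 360.701

t(3,4)=3.844 V=360.701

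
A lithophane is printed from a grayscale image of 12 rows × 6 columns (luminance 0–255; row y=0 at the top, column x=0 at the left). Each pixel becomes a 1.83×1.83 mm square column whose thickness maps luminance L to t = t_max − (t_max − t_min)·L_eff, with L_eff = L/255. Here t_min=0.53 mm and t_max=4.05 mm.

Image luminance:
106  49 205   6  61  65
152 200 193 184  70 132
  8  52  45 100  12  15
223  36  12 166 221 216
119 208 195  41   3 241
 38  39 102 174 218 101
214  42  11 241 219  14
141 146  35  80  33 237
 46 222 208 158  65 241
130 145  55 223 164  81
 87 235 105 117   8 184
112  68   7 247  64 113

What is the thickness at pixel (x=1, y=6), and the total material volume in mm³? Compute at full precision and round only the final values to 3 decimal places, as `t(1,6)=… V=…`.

t(1,6)=3.470 V=583.324

span = t_max - t_min = 4.05 - 0.53 = 3.520
L(1,6) = 42, L_eff = 42/255 = 0.164706
t(1,6) = 4.05 - 3.520·0.164706 = 3.470
Σt over all 12·6 pixels = 1110422/6375 ≈ 174.1838431
V = pitch²·Σt = 1.83²·1110422/6375 = 583.324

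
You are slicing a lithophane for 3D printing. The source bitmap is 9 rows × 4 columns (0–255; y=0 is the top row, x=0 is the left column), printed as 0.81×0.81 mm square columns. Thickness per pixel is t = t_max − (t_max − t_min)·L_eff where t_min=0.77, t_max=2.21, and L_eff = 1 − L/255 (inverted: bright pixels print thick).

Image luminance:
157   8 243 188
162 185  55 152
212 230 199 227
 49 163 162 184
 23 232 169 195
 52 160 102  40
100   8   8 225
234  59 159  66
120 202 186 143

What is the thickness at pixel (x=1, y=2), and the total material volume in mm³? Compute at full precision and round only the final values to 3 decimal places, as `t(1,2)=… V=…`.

t(1,2)=2.069 V=36.931

span = t_max - t_min = 2.21 - 0.77 = 1.440
L(1,2) = 230, L_eff = 1 - 230/255 = 0.098039 (inverted)
t(1,2) = 2.21 - 1.440·0.098039 = 2.069
Σt over all 9·4 pixels = 119613/2125 ≈ 56.2884706
V = pitch²·Σt = 0.81²·119613/2125 = 36.931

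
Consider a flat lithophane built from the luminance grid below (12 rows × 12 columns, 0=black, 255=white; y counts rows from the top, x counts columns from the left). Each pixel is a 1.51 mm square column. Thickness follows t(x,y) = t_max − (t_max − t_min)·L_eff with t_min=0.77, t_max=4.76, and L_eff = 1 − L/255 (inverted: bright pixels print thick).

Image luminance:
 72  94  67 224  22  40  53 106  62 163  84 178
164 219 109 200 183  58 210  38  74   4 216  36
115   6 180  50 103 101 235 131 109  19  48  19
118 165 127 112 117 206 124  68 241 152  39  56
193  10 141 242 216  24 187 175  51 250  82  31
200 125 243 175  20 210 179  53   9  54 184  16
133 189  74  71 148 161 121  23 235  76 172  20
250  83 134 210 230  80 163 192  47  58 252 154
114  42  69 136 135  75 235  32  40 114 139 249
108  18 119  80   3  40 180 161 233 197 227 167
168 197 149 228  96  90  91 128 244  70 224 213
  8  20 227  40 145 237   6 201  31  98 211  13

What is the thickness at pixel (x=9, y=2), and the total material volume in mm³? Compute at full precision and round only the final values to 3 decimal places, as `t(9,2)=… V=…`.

span = t_max - t_min = 4.76 - 0.77 = 3.990
L(9,2) = 19, L_eff = 1 - 19/255 = 0.925490 (inverted)
t(9,2) = 4.76 - 3.990·0.925490 = 1.067
Σt over all 12·12 pixels = 3298043/8500 ≈ 388.0050588
V = pitch²·Σt = 1.51²·3298043/8500 = 884.690

t(9,2)=1.067 V=884.690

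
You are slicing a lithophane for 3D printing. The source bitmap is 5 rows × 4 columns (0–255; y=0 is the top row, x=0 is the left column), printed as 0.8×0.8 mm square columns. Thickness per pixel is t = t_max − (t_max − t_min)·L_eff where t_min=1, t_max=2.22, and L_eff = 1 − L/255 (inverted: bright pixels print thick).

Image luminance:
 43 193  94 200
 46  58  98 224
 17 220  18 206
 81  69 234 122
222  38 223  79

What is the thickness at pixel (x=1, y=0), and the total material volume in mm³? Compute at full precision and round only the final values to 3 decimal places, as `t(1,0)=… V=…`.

span = t_max - t_min = 2.22 - 1 = 1.220
L(1,0) = 193, L_eff = 1 - 193/255 = 0.243137 (inverted)
t(1,0) = 2.22 - 1.220·0.243137 = 1.923
Σt over all 5·4 pixels = 81317/2550 ≈ 31.8890196
V = pitch²·Σt = 0.8²·81317/2550 = 20.409

t(1,0)=1.923 V=20.409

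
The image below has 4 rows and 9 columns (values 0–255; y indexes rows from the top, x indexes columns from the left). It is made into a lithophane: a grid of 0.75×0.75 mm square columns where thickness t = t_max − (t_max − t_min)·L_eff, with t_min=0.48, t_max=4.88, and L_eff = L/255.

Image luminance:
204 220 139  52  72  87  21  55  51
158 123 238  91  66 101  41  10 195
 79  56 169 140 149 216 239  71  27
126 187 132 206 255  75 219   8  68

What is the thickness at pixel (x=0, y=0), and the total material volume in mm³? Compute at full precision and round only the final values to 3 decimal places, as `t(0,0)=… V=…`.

t(0,0)=1.360 V=56.638

span = t_max - t_min = 4.88 - 0.48 = 4.400
L(0,0) = 204, L_eff = 204/255 = 0.800000
t(0,0) = 4.88 - 4.400·0.800000 = 1.360
Σt over all 4·9 pixels = 25676/255 ≈ 100.6901961
V = pitch²·Σt = 0.75²·25676/255 = 56.638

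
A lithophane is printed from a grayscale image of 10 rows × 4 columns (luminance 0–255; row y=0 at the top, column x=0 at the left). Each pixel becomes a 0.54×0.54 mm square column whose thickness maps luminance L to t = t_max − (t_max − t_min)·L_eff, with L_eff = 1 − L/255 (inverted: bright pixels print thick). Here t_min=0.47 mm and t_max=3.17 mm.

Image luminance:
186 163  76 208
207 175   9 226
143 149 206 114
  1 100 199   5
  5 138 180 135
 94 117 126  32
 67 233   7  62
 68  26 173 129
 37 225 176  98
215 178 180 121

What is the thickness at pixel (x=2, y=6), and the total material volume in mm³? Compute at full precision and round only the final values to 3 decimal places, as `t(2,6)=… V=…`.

t(2,6)=0.544 V=20.886

span = t_max - t_min = 3.17 - 0.47 = 2.700
L(2,6) = 7, L_eff = 1 - 7/255 = 0.972549 (inverted)
t(2,6) = 3.17 - 2.700·0.972549 = 0.544
Σt over all 10·4 pixels = 60881/850 ≈ 71.6247059
V = pitch²·Σt = 0.54²·60881/850 = 20.886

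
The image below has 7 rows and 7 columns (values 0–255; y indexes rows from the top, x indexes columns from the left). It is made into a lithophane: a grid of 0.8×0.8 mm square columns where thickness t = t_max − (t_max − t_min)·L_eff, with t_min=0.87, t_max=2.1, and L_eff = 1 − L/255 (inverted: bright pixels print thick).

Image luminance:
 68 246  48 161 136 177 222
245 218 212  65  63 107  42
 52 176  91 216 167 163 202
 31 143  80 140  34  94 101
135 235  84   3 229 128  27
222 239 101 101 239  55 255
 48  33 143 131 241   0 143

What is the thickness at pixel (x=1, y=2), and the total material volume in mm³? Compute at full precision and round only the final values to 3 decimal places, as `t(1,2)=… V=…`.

span = t_max - t_min = 2.1 - 0.87 = 1.230
L(1,2) = 176, L_eff = 1 - 176/255 = 0.309804 (inverted)
t(1,2) = 2.1 - 1.230·0.309804 = 1.719
Σt over all 7·7 pixels = 628527/8500 ≈ 73.9443529
V = pitch²·Σt = 0.8²·628527/8500 = 47.324

t(1,2)=1.719 V=47.324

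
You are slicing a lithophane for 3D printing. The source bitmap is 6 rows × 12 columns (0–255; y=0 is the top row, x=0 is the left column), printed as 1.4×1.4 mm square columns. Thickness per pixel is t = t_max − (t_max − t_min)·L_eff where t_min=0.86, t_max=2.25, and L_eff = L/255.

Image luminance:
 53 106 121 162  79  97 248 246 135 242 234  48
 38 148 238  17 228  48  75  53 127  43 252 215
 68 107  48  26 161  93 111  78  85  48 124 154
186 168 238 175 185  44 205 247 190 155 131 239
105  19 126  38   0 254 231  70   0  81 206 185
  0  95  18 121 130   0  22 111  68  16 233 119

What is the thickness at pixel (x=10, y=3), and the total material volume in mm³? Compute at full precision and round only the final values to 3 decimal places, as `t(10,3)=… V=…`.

span = t_max - t_min = 2.25 - 0.86 = 1.390
L(10,3) = 131, L_eff = 131/255 = 0.513725
t(10,3) = 2.25 - 1.390·0.513725 = 1.536
Σt over all 6·12 pixels = 2912387/25500 ≈ 114.2112549
V = pitch²·Σt = 1.4²·2912387/25500 = 223.854

t(10,3)=1.536 V=223.854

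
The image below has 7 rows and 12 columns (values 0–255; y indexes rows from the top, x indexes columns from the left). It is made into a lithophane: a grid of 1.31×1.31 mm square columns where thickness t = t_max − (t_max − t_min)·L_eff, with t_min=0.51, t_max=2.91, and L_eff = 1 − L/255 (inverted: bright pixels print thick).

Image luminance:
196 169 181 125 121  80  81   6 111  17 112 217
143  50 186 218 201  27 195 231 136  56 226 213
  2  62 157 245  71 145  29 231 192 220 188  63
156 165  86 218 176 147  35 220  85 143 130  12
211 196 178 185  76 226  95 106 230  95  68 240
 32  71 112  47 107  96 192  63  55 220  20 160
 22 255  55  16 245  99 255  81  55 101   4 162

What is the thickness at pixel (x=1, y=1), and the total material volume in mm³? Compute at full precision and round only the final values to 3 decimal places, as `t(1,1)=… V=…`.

t(1,1)=0.981 V=249.682

span = t_max - t_min = 2.91 - 0.51 = 2.400
L(1,1) = 50, L_eff = 1 - 50/255 = 0.803922 (inverted)
t(1,1) = 2.91 - 2.400·0.803922 = 0.981
Σt over all 7·12 pixels = 12367/85 ≈ 145.4941176
V = pitch²·Σt = 1.31²·12367/85 = 249.682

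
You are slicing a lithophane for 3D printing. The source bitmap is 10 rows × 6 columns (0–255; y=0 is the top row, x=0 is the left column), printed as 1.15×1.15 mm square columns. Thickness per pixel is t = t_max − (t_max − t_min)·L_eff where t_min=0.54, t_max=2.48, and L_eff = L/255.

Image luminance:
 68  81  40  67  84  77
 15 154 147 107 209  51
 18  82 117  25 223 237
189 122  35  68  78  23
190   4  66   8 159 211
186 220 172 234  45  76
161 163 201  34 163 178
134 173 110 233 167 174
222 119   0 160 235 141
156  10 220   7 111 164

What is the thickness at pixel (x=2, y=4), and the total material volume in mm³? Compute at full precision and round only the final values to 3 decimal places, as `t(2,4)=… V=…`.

span = t_max - t_min = 2.48 - 0.54 = 1.940
L(2,4) = 66, L_eff = 66/255 = 0.258824
t(2,4) = 2.48 - 1.940·0.258824 = 1.978
Σt over all 10·6 pixels = 593386/6375 ≈ 93.0801569
V = pitch²·Σt = 1.15²·593386/6375 = 123.099

t(2,4)=1.978 V=123.099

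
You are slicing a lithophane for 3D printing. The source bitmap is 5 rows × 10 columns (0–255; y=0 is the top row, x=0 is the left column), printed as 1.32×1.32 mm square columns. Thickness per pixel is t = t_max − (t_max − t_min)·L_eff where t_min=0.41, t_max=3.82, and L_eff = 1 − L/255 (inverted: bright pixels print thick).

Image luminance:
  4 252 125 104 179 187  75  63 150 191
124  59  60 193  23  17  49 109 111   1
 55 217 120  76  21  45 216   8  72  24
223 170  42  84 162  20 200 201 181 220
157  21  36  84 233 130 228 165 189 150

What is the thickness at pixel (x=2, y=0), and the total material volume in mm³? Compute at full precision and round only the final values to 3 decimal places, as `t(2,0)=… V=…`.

t(2,0)=2.082 V=171.467

span = t_max - t_min = 3.82 - 0.41 = 3.410
L(2,0) = 125, L_eff = 1 - 125/255 = 0.509804 (inverted)
t(2,0) = 3.82 - 3.410·0.509804 = 2.082
Σt over all 5·10 pixels = 209118/2125 ≈ 98.4084706
V = pitch²·Σt = 1.32²·209118/2125 = 171.467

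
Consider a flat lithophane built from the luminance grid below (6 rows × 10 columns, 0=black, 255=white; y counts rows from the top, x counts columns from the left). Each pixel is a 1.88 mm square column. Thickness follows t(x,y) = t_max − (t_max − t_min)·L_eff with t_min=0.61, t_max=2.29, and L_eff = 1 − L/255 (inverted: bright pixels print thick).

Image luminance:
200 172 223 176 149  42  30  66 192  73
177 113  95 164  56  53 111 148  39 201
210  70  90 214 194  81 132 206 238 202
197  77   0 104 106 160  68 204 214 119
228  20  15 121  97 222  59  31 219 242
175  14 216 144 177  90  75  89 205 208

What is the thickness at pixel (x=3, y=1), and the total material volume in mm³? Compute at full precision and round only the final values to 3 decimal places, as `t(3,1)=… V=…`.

t(3,1)=1.690 V=315.945

span = t_max - t_min = 2.29 - 0.61 = 1.680
L(3,1) = 164, L_eff = 1 - 164/255 = 0.356863 (inverted)
t(3,1) = 2.29 - 1.680·0.356863 = 1.690
Σt over all 6·10 pixels = 189957/2125 ≈ 89.3915294
V = pitch²·Σt = 1.88²·189957/2125 = 315.945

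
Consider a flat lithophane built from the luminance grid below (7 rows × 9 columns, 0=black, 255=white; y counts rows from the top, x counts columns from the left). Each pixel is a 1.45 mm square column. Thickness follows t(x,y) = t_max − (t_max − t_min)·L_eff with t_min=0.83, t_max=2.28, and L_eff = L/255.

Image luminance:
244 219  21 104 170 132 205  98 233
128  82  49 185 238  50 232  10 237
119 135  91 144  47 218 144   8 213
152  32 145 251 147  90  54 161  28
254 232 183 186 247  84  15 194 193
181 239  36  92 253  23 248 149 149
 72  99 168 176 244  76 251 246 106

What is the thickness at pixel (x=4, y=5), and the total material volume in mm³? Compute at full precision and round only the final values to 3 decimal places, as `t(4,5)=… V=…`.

span = t_max - t_min = 2.28 - 0.83 = 1.450
L(4,5) = 253, L_eff = 253/255 = 0.992157
t(4,5) = 2.28 - 1.450·0.992157 = 0.841
Σt over all 7·9 pixels = 116354/1275 ≈ 91.2580392
V = pitch²·Σt = 1.45²·116354/1275 = 191.870

t(4,5)=0.841 V=191.870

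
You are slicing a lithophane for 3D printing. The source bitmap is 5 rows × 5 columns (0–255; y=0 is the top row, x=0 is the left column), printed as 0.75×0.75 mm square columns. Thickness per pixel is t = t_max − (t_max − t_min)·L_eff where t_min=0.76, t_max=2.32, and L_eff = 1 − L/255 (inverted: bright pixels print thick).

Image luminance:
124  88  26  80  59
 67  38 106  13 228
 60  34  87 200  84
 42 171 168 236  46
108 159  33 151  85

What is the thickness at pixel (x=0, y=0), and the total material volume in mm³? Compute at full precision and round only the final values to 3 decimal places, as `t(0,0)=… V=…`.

t(0,0)=1.519 V=19.266

span = t_max - t_min = 2.32 - 0.76 = 1.560
L(0,0) = 124, L_eff = 1 - 124/255 = 0.513725 (inverted)
t(0,0) = 2.32 - 1.560·0.513725 = 1.519
Σt over all 5·5 pixels = 72784/2125 ≈ 34.2512941
V = pitch²·Σt = 0.75²·72784/2125 = 19.266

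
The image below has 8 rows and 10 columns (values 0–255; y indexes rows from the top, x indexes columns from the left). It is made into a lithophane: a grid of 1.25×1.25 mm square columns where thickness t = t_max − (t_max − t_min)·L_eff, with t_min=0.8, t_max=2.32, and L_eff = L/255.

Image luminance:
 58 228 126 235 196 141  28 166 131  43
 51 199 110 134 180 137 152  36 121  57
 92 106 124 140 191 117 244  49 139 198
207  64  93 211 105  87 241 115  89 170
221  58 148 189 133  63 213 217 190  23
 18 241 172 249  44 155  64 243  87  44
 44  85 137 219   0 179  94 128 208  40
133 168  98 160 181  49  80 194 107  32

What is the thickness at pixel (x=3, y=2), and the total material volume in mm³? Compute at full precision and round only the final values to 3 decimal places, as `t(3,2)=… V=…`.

t(3,2)=1.485 V=192.960

span = t_max - t_min = 2.32 - 0.8 = 1.520
L(3,2) = 140, L_eff = 140/255 = 0.549020
t(3,2) = 2.32 - 1.520·0.549020 = 1.485
Σt over all 8·10 pixels = 262426/2125 ≈ 123.4945882
V = pitch²·Σt = 1.25²·262426/2125 = 192.960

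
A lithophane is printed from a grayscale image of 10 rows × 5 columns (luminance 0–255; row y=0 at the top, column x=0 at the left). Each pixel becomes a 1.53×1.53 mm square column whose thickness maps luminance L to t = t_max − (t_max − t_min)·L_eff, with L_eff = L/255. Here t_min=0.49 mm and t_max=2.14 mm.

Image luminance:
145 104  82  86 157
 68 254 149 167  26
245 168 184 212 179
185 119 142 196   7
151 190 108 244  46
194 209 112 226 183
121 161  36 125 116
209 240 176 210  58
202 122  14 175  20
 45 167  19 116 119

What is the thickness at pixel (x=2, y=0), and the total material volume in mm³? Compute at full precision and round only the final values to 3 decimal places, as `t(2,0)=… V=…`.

span = t_max - t_min = 2.14 - 0.49 = 1.650
L(2,0) = 82, L_eff = 82/255 = 0.321569
t(2,0) = 2.14 - 1.650·0.321569 = 1.609
Σt over all 10·5 pixels = 105021/1700 ≈ 61.7770588
V = pitch²·Σt = 1.53²·105021/1700 = 144.614

t(2,0)=1.609 V=144.614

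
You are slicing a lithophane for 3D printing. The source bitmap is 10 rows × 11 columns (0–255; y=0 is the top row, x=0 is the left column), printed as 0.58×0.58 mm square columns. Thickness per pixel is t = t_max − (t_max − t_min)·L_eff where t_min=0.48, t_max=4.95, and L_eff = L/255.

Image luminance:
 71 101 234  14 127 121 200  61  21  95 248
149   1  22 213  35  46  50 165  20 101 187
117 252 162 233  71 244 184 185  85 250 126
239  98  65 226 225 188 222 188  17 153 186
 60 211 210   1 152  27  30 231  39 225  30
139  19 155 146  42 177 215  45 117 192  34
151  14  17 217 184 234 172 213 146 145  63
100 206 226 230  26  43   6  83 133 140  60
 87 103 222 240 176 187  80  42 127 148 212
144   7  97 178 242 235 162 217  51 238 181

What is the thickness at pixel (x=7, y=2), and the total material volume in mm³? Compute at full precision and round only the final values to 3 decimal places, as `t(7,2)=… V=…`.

span = t_max - t_min = 4.95 - 0.48 = 4.470
L(7,2) = 185, L_eff = 185/255 = 0.725490
t(7,2) = 4.95 - 4.470·0.725490 = 1.707
Σt over all 10·11 pixels = 244093/850 ≈ 287.1682353
V = pitch²·Σt = 0.58²·244093/850 = 96.603

t(7,2)=1.707 V=96.603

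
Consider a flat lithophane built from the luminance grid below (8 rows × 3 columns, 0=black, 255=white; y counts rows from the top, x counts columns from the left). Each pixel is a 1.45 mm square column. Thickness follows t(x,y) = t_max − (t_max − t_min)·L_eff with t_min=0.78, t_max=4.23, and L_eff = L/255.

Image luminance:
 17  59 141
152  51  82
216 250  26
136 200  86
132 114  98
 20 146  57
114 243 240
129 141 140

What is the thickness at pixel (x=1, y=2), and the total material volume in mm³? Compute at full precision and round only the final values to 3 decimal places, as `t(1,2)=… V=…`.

t(1,2)=0.848 V=128.393

span = t_max - t_min = 4.23 - 0.78 = 3.450
L(1,2) = 250, L_eff = 250/255 = 0.980392
t(1,2) = 4.23 - 3.450·0.980392 = 0.848
Σt over all 8·3 pixels = 51907/850 ≈ 61.0670588
V = pitch²·Σt = 1.45²·51907/850 = 128.393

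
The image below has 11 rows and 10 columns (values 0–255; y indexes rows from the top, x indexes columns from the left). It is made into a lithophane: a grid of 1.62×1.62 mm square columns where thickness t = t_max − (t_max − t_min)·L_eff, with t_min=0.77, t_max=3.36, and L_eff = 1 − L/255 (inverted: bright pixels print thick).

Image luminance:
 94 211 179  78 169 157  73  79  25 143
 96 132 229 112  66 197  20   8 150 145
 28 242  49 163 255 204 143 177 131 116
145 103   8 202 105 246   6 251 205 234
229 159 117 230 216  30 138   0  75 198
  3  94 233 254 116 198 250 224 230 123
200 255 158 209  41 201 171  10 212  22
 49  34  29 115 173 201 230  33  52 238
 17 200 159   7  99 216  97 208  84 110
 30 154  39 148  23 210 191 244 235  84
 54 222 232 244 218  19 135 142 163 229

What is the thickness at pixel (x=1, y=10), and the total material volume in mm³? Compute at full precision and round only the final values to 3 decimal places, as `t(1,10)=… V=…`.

t(1,10)=3.025 V=631.158

span = t_max - t_min = 3.36 - 0.77 = 2.590
L(1,10) = 222, L_eff = 1 - 222/255 = 0.129412 (inverted)
t(1,10) = 3.36 - 2.590·0.129412 = 3.025
Σt over all 11·10 pixels = 2044217/8500 ≈ 240.4961176
V = pitch²·Σt = 1.62²·2044217/8500 = 631.158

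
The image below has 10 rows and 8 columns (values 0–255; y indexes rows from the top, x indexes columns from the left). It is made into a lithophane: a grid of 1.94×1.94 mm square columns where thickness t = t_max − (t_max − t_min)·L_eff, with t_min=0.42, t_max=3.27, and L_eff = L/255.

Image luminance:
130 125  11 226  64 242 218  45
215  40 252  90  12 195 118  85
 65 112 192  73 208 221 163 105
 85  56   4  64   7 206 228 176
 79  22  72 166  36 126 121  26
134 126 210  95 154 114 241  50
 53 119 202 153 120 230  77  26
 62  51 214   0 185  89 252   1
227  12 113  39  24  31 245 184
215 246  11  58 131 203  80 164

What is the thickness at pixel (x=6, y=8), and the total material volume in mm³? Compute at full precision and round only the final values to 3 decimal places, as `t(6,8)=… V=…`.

t(6,8)=0.532 V=579.820

span = t_max - t_min = 3.27 - 0.42 = 2.850
L(6,8) = 245, L_eff = 245/255 = 0.960784
t(6,8) = 3.27 - 2.850·0.960784 = 0.532
Σt over all 10·8 pixels = 154.06
V = pitch²·Σt = 1.94²·154.06 = 579.820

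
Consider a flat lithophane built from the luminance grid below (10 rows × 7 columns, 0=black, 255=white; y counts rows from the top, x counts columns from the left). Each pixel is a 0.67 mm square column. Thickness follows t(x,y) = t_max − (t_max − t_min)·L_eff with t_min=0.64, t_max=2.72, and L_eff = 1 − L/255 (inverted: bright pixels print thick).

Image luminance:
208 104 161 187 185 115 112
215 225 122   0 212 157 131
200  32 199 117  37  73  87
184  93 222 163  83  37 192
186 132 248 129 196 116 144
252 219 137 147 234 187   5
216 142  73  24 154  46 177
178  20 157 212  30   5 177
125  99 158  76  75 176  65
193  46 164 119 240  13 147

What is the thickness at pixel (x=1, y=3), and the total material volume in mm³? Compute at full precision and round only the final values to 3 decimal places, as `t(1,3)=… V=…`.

span = t_max - t_min = 2.72 - 0.64 = 2.080
L(1,3) = 93, L_eff = 1 - 93/255 = 0.635294 (inverted)
t(1,3) = 2.72 - 2.080·0.635294 = 1.399
Σt over all 10·7 pixels = 259728/2125 ≈ 122.2249412
V = pitch²·Σt = 0.67²·259728/2125 = 54.867

t(1,3)=1.399 V=54.867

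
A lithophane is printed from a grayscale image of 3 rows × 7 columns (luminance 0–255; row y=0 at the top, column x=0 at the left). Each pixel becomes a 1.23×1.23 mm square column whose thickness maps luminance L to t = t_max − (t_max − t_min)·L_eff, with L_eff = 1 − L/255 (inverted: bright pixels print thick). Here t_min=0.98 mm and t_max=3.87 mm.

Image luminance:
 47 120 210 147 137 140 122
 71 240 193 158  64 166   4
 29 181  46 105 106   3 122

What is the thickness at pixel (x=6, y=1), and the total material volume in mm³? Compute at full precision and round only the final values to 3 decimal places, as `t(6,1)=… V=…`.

span = t_max - t_min = 3.87 - 0.98 = 2.890
L(6,1) = 4, L_eff = 1 - 4/255 = 0.984314 (inverted)
t(6,1) = 3.87 - 2.890·0.984314 = 1.025
Σt over all 3·7 pixels = 71857/1500 ≈ 47.9046667
V = pitch²·Σt = 1.23²·71857/1500 = 72.475

t(6,1)=1.025 V=72.475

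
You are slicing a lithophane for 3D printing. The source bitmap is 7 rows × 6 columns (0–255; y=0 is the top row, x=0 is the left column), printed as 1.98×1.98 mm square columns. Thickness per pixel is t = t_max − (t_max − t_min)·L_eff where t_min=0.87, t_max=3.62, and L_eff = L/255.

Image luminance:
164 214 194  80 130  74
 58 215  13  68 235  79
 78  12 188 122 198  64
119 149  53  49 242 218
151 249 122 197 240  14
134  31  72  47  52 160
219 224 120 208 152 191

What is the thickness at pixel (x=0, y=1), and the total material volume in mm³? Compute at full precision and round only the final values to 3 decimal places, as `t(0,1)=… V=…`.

span = t_max - t_min = 3.62 - 0.87 = 2.750
L(0,1) = 58, L_eff = 58/255 = 0.227451
t(0,1) = 3.62 - 2.750·0.227451 = 2.995
Σt over all 7·6 pixels = 467459/5100 ≈ 91.6586275
V = pitch²·Σt = 1.98²·467459/5100 = 359.338

t(0,1)=2.995 V=359.338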